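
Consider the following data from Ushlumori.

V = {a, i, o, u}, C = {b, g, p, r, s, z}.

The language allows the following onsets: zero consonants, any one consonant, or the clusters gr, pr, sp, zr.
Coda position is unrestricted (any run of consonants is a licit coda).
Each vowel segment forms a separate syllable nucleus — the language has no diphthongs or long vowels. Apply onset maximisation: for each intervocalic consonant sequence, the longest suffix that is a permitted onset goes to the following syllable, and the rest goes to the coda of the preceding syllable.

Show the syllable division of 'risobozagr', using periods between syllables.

ri.so.bo.zagr

The vowels are i, o, o, a — 4 nuclei, so 4 syllables.
Between /i/ (V1) and /o/ (V2): /s/ is a single consonant, so it becomes the next onset.
Between /o/ (V2) and /o/ (V3): /b/ → onset of the next syllable (single consonants are always licit onsets).
Between /o/ (V3) and /a/ (V4): just /z/ — single C goes to the following onset.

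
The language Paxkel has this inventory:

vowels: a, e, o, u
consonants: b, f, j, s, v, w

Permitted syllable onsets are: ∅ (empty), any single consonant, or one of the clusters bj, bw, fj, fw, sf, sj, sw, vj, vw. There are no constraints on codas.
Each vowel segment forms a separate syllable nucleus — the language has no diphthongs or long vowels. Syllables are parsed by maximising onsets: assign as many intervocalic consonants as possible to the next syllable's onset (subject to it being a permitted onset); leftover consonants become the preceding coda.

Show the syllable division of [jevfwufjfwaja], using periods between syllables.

The vowels are e, u, a, a — 4 nuclei, so 4 syllables.
Between /e/ (V1) and /u/ (V2): /vfw/ splits as /v/ + /fw/ (/fw/ is the longest suffix that is a licit onset).
Between /u/ (V2) and /a/ (V3): /fjfw/ — longest licit onset from the right is /fw/, leaving /fj/ as coda.
Between /a/ (V3) and /a/ (V4): just /j/ — single C goes to the following onset.

jev.fwufj.fwa.ja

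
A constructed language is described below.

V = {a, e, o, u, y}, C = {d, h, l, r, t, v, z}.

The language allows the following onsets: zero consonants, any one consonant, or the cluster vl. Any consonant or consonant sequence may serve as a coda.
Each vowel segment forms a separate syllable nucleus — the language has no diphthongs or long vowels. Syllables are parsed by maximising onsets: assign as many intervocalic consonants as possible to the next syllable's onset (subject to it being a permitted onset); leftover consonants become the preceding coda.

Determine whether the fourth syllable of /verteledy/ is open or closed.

The vowels are e, e, e, y — 4 nuclei, so 4 syllables.
σ1/σ2 boundary: cluster /rt/ — the longest permitted-onset suffix is /t/; onset = /t/, preceding coda = /r/.
σ2/σ3 boundary: /l/ is a single consonant, so it becomes the next onset.
σ3/σ4 boundary: /d/ → onset of the next syllable (single consonants are always licit onsets).
Result: ver.te.le.dy.
Syllable 4 is /dy/; it ends in its nucleus with no coda, so it is open.

open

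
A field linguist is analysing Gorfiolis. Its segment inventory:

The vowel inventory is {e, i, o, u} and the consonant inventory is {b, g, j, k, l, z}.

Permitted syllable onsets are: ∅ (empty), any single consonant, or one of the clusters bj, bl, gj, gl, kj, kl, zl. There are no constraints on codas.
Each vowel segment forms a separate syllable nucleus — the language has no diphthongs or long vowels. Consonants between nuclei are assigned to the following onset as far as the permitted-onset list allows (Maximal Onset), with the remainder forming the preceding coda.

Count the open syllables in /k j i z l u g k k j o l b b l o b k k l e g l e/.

The vowels are i, u, o, o, e, e — 6 nuclei, so 6 syllables.
V1 /i/ – V2 /u/: cluster /zl/ — /zl/ is itself a permitted onset, so the whole cluster goes right; preceding coda = ∅.
V2 /u/ – V3 /o/: /gkkj/ — longest licit onset from the right is /kj/, leaving /gk/ as coda.
V3 /o/ – V4 /o/: /lbbl/ — longest licit onset from the right is /bl/, leaving /lb/ as coda.
V4 /o/ – V5 /e/: cluster /bkkl/ — the longest permitted-onset suffix is /kl/; onset = /kl/, preceding coda = /bk/.
V5 /e/ – V6 /e/: /gl/ — entire cluster is a permitted onset → onset /gl/, coda ∅.
Putting it together: kji.zlugk.kjolb.blobk.kle.gle.
Classifying each syllable: /kji/ (open), /zlugk/ (closed), /kjolb/ (closed), /blobk/ (closed), /kle/ (open), /gle/ (open).
Open syllables: 3.

3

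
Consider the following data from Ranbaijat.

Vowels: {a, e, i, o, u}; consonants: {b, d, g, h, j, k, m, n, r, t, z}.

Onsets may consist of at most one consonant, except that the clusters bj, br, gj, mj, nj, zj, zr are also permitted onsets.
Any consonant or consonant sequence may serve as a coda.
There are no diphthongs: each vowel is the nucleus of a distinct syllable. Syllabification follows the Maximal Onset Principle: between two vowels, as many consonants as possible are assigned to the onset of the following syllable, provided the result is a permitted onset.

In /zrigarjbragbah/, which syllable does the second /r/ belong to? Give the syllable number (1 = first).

2

The vowels are i, a, a, a — 4 nuclei, so 4 syllables.
Between /i/ (V1) and /a/ (V2): just /g/ — single C goes to the following onset.
Between /a/ (V2) and /a/ (V3): /rjbr/ — longest licit onset from the right is /br/, leaving /rj/ as coda.
Between /a/ (V3) and /a/ (V4): /gb/; trying suffixes from longest down, /b/ is the first permitted one, so coda /g/ | onset /b/.
Putting it together: zri.garj.brag.bah.
The second /r/ is in the coda of syllable 2 (/garj/).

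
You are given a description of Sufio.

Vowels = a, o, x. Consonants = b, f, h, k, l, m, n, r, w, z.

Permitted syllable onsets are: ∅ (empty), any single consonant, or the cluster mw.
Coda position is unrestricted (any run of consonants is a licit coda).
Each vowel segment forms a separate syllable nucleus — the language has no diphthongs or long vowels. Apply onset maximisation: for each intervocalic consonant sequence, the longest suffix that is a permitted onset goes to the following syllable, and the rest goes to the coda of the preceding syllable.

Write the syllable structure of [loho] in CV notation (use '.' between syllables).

The vowels are o, o — 2 nuclei, so 2 syllables.
/o…o/ gap (V1→V2): just /h/ — single C goes to the following onset.
So the parse is lo.ho.
Mapping each syllable to C/V: /lo/ → CV, /ho/ → CV.

CV.CV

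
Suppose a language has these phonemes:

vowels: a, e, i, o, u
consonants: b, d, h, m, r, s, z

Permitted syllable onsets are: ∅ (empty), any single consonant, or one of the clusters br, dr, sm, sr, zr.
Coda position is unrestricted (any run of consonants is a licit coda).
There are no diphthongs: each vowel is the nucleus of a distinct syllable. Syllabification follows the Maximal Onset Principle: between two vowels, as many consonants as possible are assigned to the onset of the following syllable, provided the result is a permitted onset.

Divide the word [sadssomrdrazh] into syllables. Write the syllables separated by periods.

The vowels are a, o, a — 3 nuclei, so 3 syllables.
V1 /a/ – V2 /o/: cluster /dss/ — the longest permitted-onset suffix is /s/; onset = /s/, preceding coda = /ds/.
V2 /o/ – V3 /a/: cluster /mrdr/ — the longest permitted-onset suffix is /dr/; onset = /dr/, preceding coda = /mr/.

sads.somr.drazh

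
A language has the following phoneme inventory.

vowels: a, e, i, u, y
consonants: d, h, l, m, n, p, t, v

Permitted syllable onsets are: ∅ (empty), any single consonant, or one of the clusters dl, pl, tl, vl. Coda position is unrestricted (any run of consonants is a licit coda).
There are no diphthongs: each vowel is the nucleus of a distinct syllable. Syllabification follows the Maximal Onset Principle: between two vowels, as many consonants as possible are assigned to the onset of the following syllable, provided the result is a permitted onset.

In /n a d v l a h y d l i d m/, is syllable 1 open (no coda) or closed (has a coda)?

Vowels present: a, a, y, i; each is a nucleus, giving 4 syllables.
V1 /a/ – V2 /a/: /dvl/ — longest licit onset from the right is /vl/, leaving /d/ as coda.
V2 /a/ – V3 /y/: just /h/ — single C goes to the following onset.
V3 /y/ – V4 /i/: /dl/ is a licit onset in full, so it all attaches to the next syllable.
So the parse is nad.vla.hy.dlidm.
Syllable 1 is /nad/ with coda /d/, so it is closed.

closed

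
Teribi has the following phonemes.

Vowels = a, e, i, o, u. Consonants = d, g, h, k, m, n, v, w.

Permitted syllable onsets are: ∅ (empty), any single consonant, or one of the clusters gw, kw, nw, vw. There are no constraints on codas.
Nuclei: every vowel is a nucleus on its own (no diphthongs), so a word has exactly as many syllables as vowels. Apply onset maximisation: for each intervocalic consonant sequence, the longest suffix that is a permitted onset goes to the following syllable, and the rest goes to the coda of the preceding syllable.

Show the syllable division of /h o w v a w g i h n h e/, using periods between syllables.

how.vaw.gihn.he

Vowels present: o, a, i, e; each is a nucleus, giving 4 syllables.
Between /o/ (V1) and /a/ (V2): cluster /wv/ — the longest permitted-onset suffix is /v/; onset = /v/, preceding coda = /w/.
Between /a/ (V2) and /i/ (V3): /wg/ splits as /w/ + /g/ (/g/ is the longest suffix that is a licit onset).
Between /i/ (V3) and /e/ (V4): cluster /hnh/ — the longest permitted-onset suffix is /h/; onset = /h/, preceding coda = /hn/.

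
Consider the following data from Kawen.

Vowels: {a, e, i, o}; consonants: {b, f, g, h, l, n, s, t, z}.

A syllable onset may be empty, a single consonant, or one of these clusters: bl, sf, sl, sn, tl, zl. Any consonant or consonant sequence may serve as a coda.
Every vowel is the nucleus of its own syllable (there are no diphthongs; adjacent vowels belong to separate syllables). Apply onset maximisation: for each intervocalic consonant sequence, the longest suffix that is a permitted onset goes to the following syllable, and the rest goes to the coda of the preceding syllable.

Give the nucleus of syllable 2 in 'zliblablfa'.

a

The vowels are i, a, a — 3 nuclei, so 3 syllables.
The second nucleus (vowel 2 from the left) is /a/.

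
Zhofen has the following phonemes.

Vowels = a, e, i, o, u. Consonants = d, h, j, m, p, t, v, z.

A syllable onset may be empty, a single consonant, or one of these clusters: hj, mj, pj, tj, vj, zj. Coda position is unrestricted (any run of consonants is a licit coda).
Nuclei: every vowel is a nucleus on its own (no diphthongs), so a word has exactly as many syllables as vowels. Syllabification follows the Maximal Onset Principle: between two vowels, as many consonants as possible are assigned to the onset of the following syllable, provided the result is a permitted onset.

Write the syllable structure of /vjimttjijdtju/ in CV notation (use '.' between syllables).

The vowels are i, i, u — 3 nuclei, so 3 syllables.
Between /i/ (V1) and /i/ (V2): cluster /mttj/ — the longest permitted-onset suffix is /tj/; onset = /tj/, preceding coda = /mt/.
Between /i/ (V2) and /u/ (V3): /jdtj/; trying suffixes from longest down, /tj/ is the first permitted one, so coda /jd/ | onset /tj/.
So the parse is vjimt.tjijd.tju.
Mapping each syllable to C/V: /vjimt/ → CCVCC, /tjijd/ → CCVCC, /tju/ → CCV.

CCVCC.CCVCC.CCV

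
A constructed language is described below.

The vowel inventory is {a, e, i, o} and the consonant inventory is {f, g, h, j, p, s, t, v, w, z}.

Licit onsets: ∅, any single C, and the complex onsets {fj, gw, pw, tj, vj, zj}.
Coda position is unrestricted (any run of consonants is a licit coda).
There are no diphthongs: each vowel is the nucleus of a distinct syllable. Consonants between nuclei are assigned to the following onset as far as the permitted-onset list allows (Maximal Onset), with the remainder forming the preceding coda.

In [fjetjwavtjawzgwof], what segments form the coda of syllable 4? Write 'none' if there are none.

f

The vowels are e, a, a, o — 4 nuclei, so 4 syllables.
/e…a/ gap (V1→V2): /tjw/ — longest licit onset from the right is /w/, leaving /tj/ as coda.
/a…a/ gap (V2→V3): /vtj/ — longest licit onset from the right is /tj/, leaving /v/ as coda.
/a…o/ gap (V3→V4): cluster /wzgw/ — the longest permitted-onset suffix is /gw/; onset = /gw/, preceding coda = /wz/.
Syllabification: fjetj.wav.tjawz.gwof.
Syllable 4 is /gwof/: onset /gw/, nucleus /o/, coda /f/.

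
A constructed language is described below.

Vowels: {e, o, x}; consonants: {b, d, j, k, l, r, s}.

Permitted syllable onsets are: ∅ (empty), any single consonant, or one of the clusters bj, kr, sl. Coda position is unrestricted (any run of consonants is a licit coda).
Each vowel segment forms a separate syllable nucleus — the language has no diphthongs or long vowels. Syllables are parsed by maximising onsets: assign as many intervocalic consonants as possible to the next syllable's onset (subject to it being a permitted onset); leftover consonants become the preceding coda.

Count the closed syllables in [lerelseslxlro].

Vowels present: e, e, e, x, o; each is a nucleus, giving 5 syllables.
V1 /e/ – V2 /e/: /r/ is a single consonant, so it becomes the next onset.
V2 /e/ – V3 /e/: cluster /ls/ — the longest permitted-onset suffix is /s/; onset = /s/, preceding coda = /l/.
V3 /e/ – V4 /x/: /sl/ — entire cluster is a permitted onset → onset /sl/, coda ∅.
V4 /x/ – V5 /o/: /lr/ splits as /l/ + /r/ (/r/ is the longest suffix that is a licit onset).
Putting it together: le.rel.se.slxl.ro.
Classifying each syllable: /le/ (open), /rel/ (closed), /se/ (open), /slxl/ (closed), /ro/ (open).
Closed syllables: 2.

2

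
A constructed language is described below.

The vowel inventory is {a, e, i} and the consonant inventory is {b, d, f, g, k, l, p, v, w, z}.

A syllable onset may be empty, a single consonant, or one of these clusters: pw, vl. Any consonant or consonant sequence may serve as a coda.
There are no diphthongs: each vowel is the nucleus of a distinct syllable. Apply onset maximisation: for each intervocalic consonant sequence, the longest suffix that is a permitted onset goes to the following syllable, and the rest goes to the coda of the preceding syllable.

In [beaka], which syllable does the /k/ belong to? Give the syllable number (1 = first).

Nuclei (vowels): e, a, a → 3 syllables.
Between /e/ (V1) and /a/ (V2): nothing intervenes; syllable break is V.V.
Between /a/ (V2) and /a/ (V3): just /k/ — single C goes to the following onset.
Result: be.a.ka.
The /k/ is in the onset of syllable 3 (/ka/).

3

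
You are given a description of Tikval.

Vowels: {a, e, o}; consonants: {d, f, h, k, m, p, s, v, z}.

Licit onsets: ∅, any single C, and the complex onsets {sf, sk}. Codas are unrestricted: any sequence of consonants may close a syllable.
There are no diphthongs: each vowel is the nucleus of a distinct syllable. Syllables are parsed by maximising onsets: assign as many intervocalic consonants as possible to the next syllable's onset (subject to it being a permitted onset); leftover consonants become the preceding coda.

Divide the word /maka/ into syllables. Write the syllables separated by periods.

Vowels present: a, a; each is a nucleus, giving 2 syllables.
V1 /a/ – V2 /a/: just /k/ — single C goes to the following onset.

ma.ka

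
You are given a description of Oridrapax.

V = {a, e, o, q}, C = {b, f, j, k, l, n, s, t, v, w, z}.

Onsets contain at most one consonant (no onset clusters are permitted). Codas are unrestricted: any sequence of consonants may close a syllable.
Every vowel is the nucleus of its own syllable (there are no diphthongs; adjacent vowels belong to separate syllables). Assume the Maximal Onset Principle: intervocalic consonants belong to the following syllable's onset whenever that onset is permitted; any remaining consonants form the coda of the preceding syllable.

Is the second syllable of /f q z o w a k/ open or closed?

The vowels are q, o, a — 3 nuclei, so 3 syllables.
σ1/σ2 boundary: /z/ is a single consonant, so it becomes the next onset.
σ2/σ3 boundary: /w/ → onset of the next syllable (single consonants are always licit onsets).
So the parse is fq.zo.wak.
Syllable 2 is /zo/; it ends in its nucleus with no coda, so it is open.

open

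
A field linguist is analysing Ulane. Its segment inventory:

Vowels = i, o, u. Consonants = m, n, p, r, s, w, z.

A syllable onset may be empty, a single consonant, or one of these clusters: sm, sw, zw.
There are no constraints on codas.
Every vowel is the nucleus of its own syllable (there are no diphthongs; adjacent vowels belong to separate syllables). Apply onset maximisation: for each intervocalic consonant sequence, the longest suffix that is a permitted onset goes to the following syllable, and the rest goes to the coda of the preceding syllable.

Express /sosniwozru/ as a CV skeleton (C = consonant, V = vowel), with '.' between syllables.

The vowels are o, i, o, u — 4 nuclei, so 4 syllables.
/o…i/ gap (V1→V2): /sn/ — longest licit onset from the right is /n/, leaving /s/ as coda.
/i…o/ gap (V2→V3): just /w/ — single C goes to the following onset.
/o…u/ gap (V3→V4): /zr/; trying suffixes from longest down, /r/ is the first permitted one, so coda /z/ | onset /r/.
So the parse is sos.ni.woz.ru.
Mapping each syllable to C/V: /sos/ → CVC, /ni/ → CV, /woz/ → CVC, /ru/ → CV.

CVC.CV.CVC.CV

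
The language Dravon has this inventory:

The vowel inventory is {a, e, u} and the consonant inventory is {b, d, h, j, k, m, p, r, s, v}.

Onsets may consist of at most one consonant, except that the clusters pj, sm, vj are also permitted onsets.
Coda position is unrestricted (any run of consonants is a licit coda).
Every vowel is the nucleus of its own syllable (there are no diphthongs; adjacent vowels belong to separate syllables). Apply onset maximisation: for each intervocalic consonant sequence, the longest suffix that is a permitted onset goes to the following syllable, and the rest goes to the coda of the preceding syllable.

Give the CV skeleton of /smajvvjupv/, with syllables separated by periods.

CCVCC.CCVCC

The vowels are a, u — 2 nuclei, so 2 syllables.
σ1/σ2 boundary: /jvvj/ splits as /jv/ + /vj/ (/vj/ is the longest suffix that is a licit onset).
So the parse is smajv.vjupv.
Mapping each syllable to C/V: /smajv/ → CCVCC, /vjupv/ → CCVCC.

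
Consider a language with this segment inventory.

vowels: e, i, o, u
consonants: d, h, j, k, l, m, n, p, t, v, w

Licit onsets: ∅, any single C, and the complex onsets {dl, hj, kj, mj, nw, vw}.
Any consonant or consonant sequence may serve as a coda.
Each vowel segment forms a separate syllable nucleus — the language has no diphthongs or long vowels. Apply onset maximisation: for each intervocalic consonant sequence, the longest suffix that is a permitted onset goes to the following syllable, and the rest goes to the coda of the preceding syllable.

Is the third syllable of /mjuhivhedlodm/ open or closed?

open

Vowels present: u, i, e, o; each is a nucleus, giving 4 syllables.
V1 /u/ – V2 /i/: /h/ is a single consonant, so it becomes the next onset.
V2 /i/ – V3 /e/: /vh/; trying suffixes from longest down, /h/ is the first permitted one, so coda /v/ | onset /h/.
V3 /e/ – V4 /o/: cluster /dl/ — /dl/ is itself a permitted onset, so the whole cluster goes right; preceding coda = ∅.
Putting it together: mju.hiv.he.dlodm.
Syllable 3 is /he/; it ends in its nucleus with no coda, so it is open.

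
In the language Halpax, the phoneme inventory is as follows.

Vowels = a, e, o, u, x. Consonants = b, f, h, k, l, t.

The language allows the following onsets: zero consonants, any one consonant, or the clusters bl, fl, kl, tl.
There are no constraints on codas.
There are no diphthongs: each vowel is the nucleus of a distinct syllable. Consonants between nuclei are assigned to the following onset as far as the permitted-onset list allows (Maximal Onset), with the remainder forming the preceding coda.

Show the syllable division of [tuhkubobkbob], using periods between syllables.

Vowels present: u, u, o, o; each is a nucleus, giving 4 syllables.
/u…u/ gap (V1→V2): /hk/; trying suffixes from longest down, /k/ is the first permitted one, so coda /h/ | onset /k/.
/u…o/ gap (V2→V3): just /b/ — single C goes to the following onset.
/o…o/ gap (V3→V4): /bkb/; trying suffixes from longest down, /b/ is the first permitted one, so coda /bk/ | onset /b/.

tuh.ku.bobk.bob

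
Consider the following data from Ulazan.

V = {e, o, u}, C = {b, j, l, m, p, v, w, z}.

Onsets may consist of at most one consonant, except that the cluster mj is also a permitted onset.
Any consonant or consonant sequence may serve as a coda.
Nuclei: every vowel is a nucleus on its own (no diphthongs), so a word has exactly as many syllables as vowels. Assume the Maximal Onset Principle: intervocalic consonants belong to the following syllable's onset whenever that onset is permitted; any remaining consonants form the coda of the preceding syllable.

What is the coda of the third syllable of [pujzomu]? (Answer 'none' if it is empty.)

none

The vowels are u, o, u — 3 nuclei, so 3 syllables.
Between /u/ (V1) and /o/ (V2): /jz/ — longest licit onset from the right is /z/, leaving /j/ as coda.
Between /o/ (V2) and /u/ (V3): /m/ → onset of the next syllable (single consonants are always licit onsets).
Syllabification: puj.zo.mu.
Syllable 3 is /mu/: onset /m/, nucleus /u/, coda ∅.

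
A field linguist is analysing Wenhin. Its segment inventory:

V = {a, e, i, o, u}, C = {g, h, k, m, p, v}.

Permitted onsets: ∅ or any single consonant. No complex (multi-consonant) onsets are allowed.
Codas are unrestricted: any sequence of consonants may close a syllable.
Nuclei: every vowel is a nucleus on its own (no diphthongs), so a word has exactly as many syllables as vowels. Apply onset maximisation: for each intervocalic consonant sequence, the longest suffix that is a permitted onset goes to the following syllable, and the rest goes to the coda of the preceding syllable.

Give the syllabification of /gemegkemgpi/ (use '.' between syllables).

The vowels are e, e, e, i — 4 nuclei, so 4 syllables.
/e…e/ gap (V1→V2): /m/ is a single consonant, so it becomes the next onset.
/e…e/ gap (V2→V3): cluster /gk/ — the longest permitted-onset suffix is /k/; onset = /k/, preceding coda = /g/.
/e…i/ gap (V3→V4): /mgp/; trying suffixes from longest down, /p/ is the first permitted one, so coda /mg/ | onset /p/.

ge.meg.kemg.pi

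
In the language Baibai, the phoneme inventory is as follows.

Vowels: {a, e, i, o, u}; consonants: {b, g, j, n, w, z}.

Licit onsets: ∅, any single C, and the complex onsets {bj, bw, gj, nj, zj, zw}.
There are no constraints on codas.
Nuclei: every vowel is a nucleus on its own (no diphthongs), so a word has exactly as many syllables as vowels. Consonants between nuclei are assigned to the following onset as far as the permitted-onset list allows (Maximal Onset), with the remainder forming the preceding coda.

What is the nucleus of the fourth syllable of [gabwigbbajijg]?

Nuclei (vowels): a, i, a, i → 4 syllables.
The fourth nucleus (vowel 4 from the left) is /i/.

i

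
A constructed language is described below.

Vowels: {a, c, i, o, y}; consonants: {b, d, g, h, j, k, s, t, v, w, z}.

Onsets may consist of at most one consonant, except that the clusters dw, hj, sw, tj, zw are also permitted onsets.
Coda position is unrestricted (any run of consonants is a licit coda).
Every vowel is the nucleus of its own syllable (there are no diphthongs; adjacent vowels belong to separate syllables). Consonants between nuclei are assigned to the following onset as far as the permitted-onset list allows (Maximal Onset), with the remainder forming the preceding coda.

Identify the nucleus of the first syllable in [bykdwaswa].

The vowels are y, a, a — 3 nuclei, so 3 syllables.
The first nucleus (vowel 1 from the left) is /y/.

y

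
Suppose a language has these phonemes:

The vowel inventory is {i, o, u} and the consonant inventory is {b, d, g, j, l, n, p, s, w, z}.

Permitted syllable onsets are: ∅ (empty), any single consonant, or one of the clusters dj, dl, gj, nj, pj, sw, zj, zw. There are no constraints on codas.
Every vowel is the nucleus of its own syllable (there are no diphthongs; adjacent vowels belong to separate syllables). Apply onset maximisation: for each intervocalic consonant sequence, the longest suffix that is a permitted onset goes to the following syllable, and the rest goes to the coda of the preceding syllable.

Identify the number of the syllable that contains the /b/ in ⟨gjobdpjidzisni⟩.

Vowels present: o, i, i, i; each is a nucleus, giving 4 syllables.
/o…i/ gap (V1→V2): /bdpj/ — longest licit onset from the right is /pj/, leaving /bd/ as coda.
/i…i/ gap (V2→V3): /dz/; trying suffixes from longest down, /z/ is the first permitted one, so coda /d/ | onset /z/.
/i…i/ gap (V3→V4): cluster /sn/ — the longest permitted-onset suffix is /n/; onset = /n/, preceding coda = /s/.
Putting it together: gjobd.pjid.zis.ni.
The /b/ is in the coda of syllable 1 (/gjobd/).

1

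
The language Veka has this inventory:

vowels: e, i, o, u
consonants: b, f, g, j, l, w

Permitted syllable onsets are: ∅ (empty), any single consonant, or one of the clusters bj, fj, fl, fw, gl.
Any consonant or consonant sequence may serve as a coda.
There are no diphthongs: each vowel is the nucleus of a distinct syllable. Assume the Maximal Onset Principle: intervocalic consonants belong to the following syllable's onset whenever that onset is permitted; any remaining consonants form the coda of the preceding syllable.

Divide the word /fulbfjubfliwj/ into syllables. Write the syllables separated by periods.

The vowels are u, u, i — 3 nuclei, so 3 syllables.
/u…u/ gap (V1→V2): cluster /lbfj/ — the longest permitted-onset suffix is /fj/; onset = /fj/, preceding coda = /lb/.
/u…i/ gap (V2→V3): /bfl/ — longest licit onset from the right is /fl/, leaving /b/ as coda.

fulb.fjub.fliwj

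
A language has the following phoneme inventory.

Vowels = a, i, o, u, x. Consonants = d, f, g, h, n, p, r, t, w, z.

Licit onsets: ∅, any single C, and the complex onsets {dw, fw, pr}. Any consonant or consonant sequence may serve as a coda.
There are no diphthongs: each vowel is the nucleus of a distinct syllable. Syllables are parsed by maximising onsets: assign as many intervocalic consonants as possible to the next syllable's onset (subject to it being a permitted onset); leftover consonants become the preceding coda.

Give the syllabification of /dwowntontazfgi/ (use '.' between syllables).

Nuclei (vowels): o, o, a, i → 4 syllables.
Between /o/ (V1) and /o/ (V2): /wnt/ splits as /wn/ + /t/ (/t/ is the longest suffix that is a licit onset).
Between /o/ (V2) and /a/ (V3): /nt/; trying suffixes from longest down, /t/ is the first permitted one, so coda /n/ | onset /t/.
Between /a/ (V3) and /i/ (V4): /zfg/ — longest licit onset from the right is /g/, leaving /zf/ as coda.

dwown.ton.tazf.gi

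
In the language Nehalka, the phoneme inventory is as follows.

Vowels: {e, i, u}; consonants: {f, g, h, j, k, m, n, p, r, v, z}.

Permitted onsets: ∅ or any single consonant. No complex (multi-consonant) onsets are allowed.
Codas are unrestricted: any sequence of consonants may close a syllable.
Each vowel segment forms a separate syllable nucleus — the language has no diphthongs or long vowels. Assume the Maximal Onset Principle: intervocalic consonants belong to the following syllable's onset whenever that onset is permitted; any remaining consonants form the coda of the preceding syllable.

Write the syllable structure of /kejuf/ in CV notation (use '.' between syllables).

Nuclei (vowels): e, u → 2 syllables.
Between /e/ (V1) and /u/ (V2): /j/ is a single consonant, so it becomes the next onset.
Syllabification: ke.juf.
Mapping each syllable to C/V: /ke/ → CV, /juf/ → CVC.

CV.CVC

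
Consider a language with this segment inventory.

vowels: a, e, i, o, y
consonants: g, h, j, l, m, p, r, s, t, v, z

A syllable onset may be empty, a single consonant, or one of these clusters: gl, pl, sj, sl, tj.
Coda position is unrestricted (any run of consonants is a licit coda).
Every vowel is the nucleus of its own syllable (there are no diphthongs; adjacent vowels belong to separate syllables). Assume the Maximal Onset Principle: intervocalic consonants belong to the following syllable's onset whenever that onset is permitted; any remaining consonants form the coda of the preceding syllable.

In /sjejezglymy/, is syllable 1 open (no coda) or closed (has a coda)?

Vowels present: e, e, y, y; each is a nucleus, giving 4 syllables.
Between /e/ (V1) and /e/ (V2): just /j/ — single C goes to the following onset.
Between /e/ (V2) and /y/ (V3): /zgl/ splits as /z/ + /gl/ (/gl/ is the longest suffix that is a licit onset).
Between /y/ (V3) and /y/ (V4): /m/ → onset of the next syllable (single consonants are always licit onsets).
Result: sje.jez.gly.my.
Syllable 1 is /sje/; it ends in its nucleus with no coda, so it is open.

open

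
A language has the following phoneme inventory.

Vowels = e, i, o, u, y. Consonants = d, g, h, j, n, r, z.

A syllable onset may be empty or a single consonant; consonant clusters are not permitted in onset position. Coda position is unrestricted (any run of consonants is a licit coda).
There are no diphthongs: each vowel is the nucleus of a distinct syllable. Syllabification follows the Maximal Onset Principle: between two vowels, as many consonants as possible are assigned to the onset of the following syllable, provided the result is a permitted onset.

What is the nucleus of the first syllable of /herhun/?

Nuclei (vowels): e, u → 2 syllables.
The first nucleus (vowel 1 from the left) is /e/.

e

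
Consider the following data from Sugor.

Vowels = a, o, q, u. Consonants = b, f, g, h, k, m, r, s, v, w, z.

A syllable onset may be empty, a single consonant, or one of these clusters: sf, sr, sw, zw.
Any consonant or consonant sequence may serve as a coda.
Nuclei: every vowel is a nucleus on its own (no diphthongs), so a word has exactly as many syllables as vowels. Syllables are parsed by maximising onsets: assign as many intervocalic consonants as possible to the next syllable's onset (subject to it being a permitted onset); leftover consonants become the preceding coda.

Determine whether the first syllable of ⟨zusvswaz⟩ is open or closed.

closed

Vowels present: u, a; each is a nucleus, giving 2 syllables.
V1 /u/ – V2 /a/: /svsw/ — longest licit onset from the right is /sw/, leaving /sv/ as coda.
Syllabification: zusv.swaz.
Syllable 1 is /zusv/ with coda /sv/, so it is closed.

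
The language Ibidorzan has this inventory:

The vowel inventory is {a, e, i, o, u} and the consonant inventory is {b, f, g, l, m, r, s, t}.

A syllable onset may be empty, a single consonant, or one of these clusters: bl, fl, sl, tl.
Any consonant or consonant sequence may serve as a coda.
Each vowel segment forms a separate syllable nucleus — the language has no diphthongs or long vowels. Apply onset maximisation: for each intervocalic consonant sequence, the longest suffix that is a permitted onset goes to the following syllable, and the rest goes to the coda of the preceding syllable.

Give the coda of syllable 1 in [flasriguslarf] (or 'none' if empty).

s

Vowels present: a, i, u, a; each is a nucleus, giving 4 syllables.
/a…i/ gap (V1→V2): /sr/; trying suffixes from longest down, /r/ is the first permitted one, so coda /s/ | onset /r/.
/i…u/ gap (V2→V3): just /g/ — single C goes to the following onset.
/u…a/ gap (V3→V4): /sl/ — entire cluster is a permitted onset → onset /sl/, coda ∅.
So the parse is flas.ri.gu.slarf.
Syllable 1 is /flas/: onset /fl/, nucleus /a/, coda /s/.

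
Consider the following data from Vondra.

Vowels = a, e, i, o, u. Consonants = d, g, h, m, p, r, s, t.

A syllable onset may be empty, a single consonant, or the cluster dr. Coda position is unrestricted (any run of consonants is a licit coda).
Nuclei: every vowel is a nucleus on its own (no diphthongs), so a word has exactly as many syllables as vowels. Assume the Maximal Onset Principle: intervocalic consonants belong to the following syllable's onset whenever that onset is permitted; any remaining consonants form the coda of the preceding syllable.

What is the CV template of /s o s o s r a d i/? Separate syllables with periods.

Nuclei (vowels): o, o, a, i → 4 syllables.
/o…o/ gap (V1→V2): just /s/ — single C goes to the following onset.
/o…a/ gap (V2→V3): cluster /sr/ — the longest permitted-onset suffix is /r/; onset = /r/, preceding coda = /s/.
/a…i/ gap (V3→V4): /d/ is a single consonant, so it becomes the next onset.
So the parse is so.sos.ra.di.
Mapping each syllable to C/V: /so/ → CV, /sos/ → CVC, /ra/ → CV, /di/ → CV.

CV.CVC.CV.CV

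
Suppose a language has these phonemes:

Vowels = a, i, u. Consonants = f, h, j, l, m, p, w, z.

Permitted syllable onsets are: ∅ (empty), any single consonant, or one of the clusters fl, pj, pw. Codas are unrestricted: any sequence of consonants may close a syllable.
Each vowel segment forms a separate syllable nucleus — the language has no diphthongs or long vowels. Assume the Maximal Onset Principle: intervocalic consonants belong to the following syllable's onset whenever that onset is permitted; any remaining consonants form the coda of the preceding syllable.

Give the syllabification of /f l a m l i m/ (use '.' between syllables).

Vowels present: a, i; each is a nucleus, giving 2 syllables.
/a…i/ gap (V1→V2): /ml/ — longest licit onset from the right is /l/, leaving /m/ as coda.

flam.lim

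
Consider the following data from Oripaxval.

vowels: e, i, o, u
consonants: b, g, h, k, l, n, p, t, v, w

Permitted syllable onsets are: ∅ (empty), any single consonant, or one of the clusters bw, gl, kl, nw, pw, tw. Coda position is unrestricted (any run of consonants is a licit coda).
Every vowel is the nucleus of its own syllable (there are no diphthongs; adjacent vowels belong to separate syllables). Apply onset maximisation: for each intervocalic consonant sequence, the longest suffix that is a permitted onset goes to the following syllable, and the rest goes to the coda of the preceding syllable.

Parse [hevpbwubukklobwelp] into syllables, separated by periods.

hevp.bwu.buk.klo.bwelp

Vowels present: e, u, u, o, e; each is a nucleus, giving 5 syllables.
/e…u/ gap (V1→V2): cluster /vpbw/ — the longest permitted-onset suffix is /bw/; onset = /bw/, preceding coda = /vp/.
/u…u/ gap (V2→V3): /b/ → onset of the next syllable (single consonants are always licit onsets).
/u…o/ gap (V3→V4): cluster /kkl/ — the longest permitted-onset suffix is /kl/; onset = /kl/, preceding coda = /k/.
/o…e/ gap (V4→V5): cluster /bw/ — /bw/ is itself a permitted onset, so the whole cluster goes right; preceding coda = ∅.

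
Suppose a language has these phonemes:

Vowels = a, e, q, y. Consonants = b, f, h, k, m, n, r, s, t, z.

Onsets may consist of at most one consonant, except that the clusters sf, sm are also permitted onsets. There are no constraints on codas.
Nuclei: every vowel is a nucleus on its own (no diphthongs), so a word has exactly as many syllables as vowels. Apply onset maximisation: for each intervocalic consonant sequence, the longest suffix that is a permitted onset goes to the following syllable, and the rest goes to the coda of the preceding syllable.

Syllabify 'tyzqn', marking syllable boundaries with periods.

ty.zqn

Vowels present: y, q; each is a nucleus, giving 2 syllables.
/y…q/ gap (V1→V2): just /z/ — single C goes to the following onset.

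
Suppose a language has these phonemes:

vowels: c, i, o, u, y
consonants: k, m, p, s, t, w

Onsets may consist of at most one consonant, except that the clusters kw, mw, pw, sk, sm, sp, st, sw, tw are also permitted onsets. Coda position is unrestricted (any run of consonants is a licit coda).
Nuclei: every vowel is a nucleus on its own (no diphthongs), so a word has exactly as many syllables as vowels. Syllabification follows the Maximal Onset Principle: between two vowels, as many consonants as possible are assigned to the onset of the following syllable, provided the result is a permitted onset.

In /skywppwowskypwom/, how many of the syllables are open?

1

Nuclei (vowels): y, o, y, o → 4 syllables.
σ1/σ2 boundary: cluster /wppw/ — the longest permitted-onset suffix is /pw/; onset = /pw/, preceding coda = /wp/.
σ2/σ3 boundary: /wsk/ splits as /w/ + /sk/ (/sk/ is the longest suffix that is a licit onset).
σ3/σ4 boundary: /pw/ is a licit onset in full, so it all attaches to the next syllable.
Putting it together: skywp.pwow.sky.pwom.
Classifying each syllable: /skywp/ (closed), /pwow/ (closed), /sky/ (open), /pwom/ (closed).
Open syllables: 1.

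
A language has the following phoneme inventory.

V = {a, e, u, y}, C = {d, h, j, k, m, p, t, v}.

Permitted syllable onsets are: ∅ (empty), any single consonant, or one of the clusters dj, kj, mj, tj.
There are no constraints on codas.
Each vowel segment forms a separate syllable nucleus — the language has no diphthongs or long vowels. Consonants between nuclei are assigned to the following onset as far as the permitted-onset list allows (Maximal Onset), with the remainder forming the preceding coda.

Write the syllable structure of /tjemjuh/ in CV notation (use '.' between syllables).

Vowels present: e, u; each is a nucleus, giving 2 syllables.
/e…u/ gap (V1→V2): cluster /mj/ — /mj/ is itself a permitted onset, so the whole cluster goes right; preceding coda = ∅.
So the parse is tje.mjuh.
Mapping each syllable to C/V: /tje/ → CCV, /mjuh/ → CCVC.

CCV.CCVC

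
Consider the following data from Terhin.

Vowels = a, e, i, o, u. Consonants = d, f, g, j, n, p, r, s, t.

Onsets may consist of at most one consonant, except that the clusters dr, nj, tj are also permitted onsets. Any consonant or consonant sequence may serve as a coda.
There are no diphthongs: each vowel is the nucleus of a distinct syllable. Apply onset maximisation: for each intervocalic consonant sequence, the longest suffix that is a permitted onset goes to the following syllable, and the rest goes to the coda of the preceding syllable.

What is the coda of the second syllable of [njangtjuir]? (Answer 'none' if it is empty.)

Vowels present: a, u, i; each is a nucleus, giving 3 syllables.
σ1/σ2 boundary: /ngtj/ splits as /ng/ + /tj/ (/tj/ is the longest suffix that is a licit onset).
σ2/σ3 boundary: hiatus — the boundary sits between the two vowels.
Result: njang.tju.ir.
Syllable 2 is /tju/: onset /tj/, nucleus /u/, coda ∅.

none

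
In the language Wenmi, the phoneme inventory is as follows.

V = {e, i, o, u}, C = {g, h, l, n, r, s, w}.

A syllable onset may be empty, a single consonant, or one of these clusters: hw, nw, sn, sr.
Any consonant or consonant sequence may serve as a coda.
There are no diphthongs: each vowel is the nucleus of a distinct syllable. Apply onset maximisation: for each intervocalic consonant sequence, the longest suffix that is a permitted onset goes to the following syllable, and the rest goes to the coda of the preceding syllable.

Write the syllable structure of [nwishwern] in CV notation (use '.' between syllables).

Vowels present: i, e; each is a nucleus, giving 2 syllables.
/i…e/ gap (V1→V2): /shw/; trying suffixes from longest down, /hw/ is the first permitted one, so coda /s/ | onset /hw/.
Result: nwis.hwern.
Mapping each syllable to C/V: /nwis/ → CCVC, /hwern/ → CCVCC.

CCVC.CCVCC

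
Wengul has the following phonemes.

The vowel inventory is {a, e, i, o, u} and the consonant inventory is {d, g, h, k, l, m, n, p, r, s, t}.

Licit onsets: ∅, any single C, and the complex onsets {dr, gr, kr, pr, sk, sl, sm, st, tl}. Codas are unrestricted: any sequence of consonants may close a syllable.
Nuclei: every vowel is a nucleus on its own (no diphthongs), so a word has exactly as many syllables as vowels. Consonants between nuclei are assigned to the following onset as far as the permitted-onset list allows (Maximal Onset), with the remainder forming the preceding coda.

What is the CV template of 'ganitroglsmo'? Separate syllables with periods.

CV.CVC.CVCC.CCV

Nuclei (vowels): a, i, o, o → 4 syllables.
V1 /a/ – V2 /i/: just /n/ — single C goes to the following onset.
V2 /i/ – V3 /o/: cluster /tr/ — the longest permitted-onset suffix is /r/; onset = /r/, preceding coda = /t/.
V3 /o/ – V4 /o/: /glsm/; trying suffixes from longest down, /sm/ is the first permitted one, so coda /gl/ | onset /sm/.
Result: ga.nit.rogl.smo.
Mapping each syllable to C/V: /ga/ → CV, /nit/ → CVC, /rogl/ → CVCC, /smo/ → CCV.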